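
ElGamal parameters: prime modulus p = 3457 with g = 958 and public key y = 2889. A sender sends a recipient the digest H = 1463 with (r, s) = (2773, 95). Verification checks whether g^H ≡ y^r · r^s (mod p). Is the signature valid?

Left side g^H mod p:
958^2 = 917764 ≡ 1659
958^4 ≡ 1659^2 = 2752281 ≡ 509
958^8 ≡ 509^2 = 259081 ≡ 3263
958^16 ≡ 3263^2 = 10647169 ≡ 3066
958^32 ≡ 3066^2 = 9400356 ≡ 773
958^64 ≡ 773^2 = 597529 ≡ 2925
958^128 ≡ 2925^2 = 8555625 ≡ 3007
958^256 ≡ 3007^2 = 9042049 ≡ 1994
958^512 ≡ 1994^2 = 3976036 ≡ 486
958^1024 ≡ 486^2 = 236196 ≡ 1120
1463 = 1024 + 256 + 128 + 32 + 16 + 4 + 2 + 1, so 958^1463 ≡ 1120·1994·3007·773·3066·509·1659·958 ≡ 990 (mod 3457)
Right side y^r · r^s mod p:
2889^2 = 8346321 ≡ 1123
2889^4 ≡ 1123^2 = 1261129 ≡ 2781
2889^8 ≡ 2781^2 = 7733961 ≡ 652
2889^16 ≡ 652^2 = 425104 ≡ 3350
2889^32 ≡ 3350^2 = 11222500 ≡ 1078
2889^64 ≡ 1078^2 = 1162084 ≡ 532
2889^128 ≡ 532^2 = 283024 ≡ 3007
2889^256 ≡ 3007^2 = 9042049 ≡ 1994
2889^512 ≡ 1994^2 = 3976036 ≡ 486
2889^1024 ≡ 486^2 = 236196 ≡ 1120
2889^2048 ≡ 1120^2 = 1254400 ≡ 2966
2773 = 2048 + 512 + 128 + 64 + 16 + 4 + 1, so 2889^2773 ≡ 2966·486·3007·532·3350·2781·2889 ≡ 1795 (mod 3457)
2773^2 = 7689529 ≡ 1161
2773^4 ≡ 1161^2 = 1347921 ≡ 3148
2773^8 ≡ 3148^2 = 9909904 ≡ 2142
2773^16 ≡ 2142^2 = 4588164 ≡ 725
2773^32 ≡ 725^2 = 525625 ≡ 161
2773^64 ≡ 161^2 = 25921 ≡ 1722
95 = 64 + 16 + 8 + 4 + 2 + 1, so 2773^95 ≡ 1722·725·2142·3148·1161·2773 ≡ 3082 (mod 3457)
1795·3082 = 5532190 ≡ 990 (mod 3457)
990 ≡ 990 (mod 3457), so the signature is genuine.

valid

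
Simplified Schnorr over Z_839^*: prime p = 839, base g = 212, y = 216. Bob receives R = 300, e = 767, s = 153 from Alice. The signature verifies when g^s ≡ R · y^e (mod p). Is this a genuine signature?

genuine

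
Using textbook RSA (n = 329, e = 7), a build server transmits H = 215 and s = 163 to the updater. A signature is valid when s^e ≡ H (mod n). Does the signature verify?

s^2 ≡ 163^2 = 26569 ≡ 249
s^4 ≡ 249^2 = 62001 ≡ 149
7 = 4 + 2 + 1, so s^7 ≡ 149·249·163 ≡ 114 (mod 329)
s^7 mod 329 = 114, but H = 215.

does not verify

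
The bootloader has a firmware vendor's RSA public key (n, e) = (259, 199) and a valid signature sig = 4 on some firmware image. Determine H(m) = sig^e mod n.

4

sig^2 ≡ 4^2 = 16
sig^4 ≡ 16^2 = 256
sig^8 ≡ 256^2 = 65536 ≡ 9
sig^16 ≡ 9^2 = 81
sig^32 ≡ 81^2 = 6561 ≡ 86
sig^64 ≡ 86^2 = 7396 ≡ 144
sig^128 ≡ 144^2 = 20736 ≡ 16
199 = 128 + 64 + 4 + 2 + 1, so sig^199 ≡ 16·144·256·16·4 ≡ 4 (mod 259)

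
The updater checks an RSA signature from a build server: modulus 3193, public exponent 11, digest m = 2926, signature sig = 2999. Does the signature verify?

does not verify

Squares mod 3193: sig^1≡2999, sig^2≡2513, sig^4≡2608, sig^8≡574
11 = 8 + 2 + 1, so sig^11 ≡ 574·2513·2999 ≡ 85 (mod 3193)
The recovered value 85 does not match the digest 2926.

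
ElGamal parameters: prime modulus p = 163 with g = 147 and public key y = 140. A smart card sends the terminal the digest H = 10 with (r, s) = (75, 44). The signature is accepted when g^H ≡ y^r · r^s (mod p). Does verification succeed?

Left side g^H mod p:
Squares mod 163: 147^1≡147, 147^2≡93, 147^4≡10, 147^8≡100
10 = 8 + 2, so 147^10 ≡ 100·93 ≡ 9 (mod 163)
Right side y^r · r^s mod p:
Squares mod 163: 140^1≡140, 140^2≡40, 140^4≡133, 140^8≡85, 140^16≡53, 140^32≡38, 140^64≡140
75 = 64 + 8 + 2 + 1, so 140^75 ≡ 140·85·40·140 ≡ 58 (mod 163)
Squares mod 163: 75^1≡75, 75^2≡83, 75^4≡43, 75^8≡56, 75^16≡39, 75^32≡54
44 = 32 + 8 + 4, so 75^44 ≡ 54·56·43 ≡ 121 (mod 163)
58·121 = 7018 ≡ 9 (mod 163)
9 ≡ 9 (mod 163), so the signature is genuine.

passes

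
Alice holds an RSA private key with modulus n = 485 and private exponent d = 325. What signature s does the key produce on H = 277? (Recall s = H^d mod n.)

367

Squares mod 485: H^1≡277, H^2≡99, H^4≡101, H^8≡16, H^16≡256, H^32≡61, H^64≡326, H^128≡61, H^256≡326
325 = 256 + 64 + 4 + 1, so H^325 ≡ 326·326·101·277 ≡ 367 (mod 485)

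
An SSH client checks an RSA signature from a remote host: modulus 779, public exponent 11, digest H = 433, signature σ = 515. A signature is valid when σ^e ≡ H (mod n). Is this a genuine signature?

σ^2 ≡ 515^2 = 265225 ≡ 365
σ^4 ≡ 365^2 = 133225 ≡ 16
σ^8 ≡ 16^2 = 256
11 = 8 + 2 + 1, so σ^11 ≡ 256·365·515 ≡ 433 (mod 779)
433 = H, so the signature checks out.

genuine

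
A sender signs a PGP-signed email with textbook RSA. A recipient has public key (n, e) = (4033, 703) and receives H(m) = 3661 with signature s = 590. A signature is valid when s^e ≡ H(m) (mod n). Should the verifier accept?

Squares mod 4033: s^1≡590, s^2≡1262, s^4≡3642, s^8≡3660, s^16≡2007, s^32≡3115, s^64≡3860, s^128≡1698, s^256≡3642, s^512≡3660
703 = 512 + 128 + 32 + 16 + 8 + 4 + 2 + 1, so s^703 ≡ 3660·1698·3115·2007·3660·3642·1262·590 ≡ 372 (mod 4033)
The recovered value 372 does not match the digest 3661.

reject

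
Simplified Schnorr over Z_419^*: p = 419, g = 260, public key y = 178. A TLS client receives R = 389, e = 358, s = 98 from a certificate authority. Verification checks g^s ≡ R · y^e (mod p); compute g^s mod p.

387

Squares mod 419: 260^1≡260, 260^2≡141, 260^4≡188, 260^8≡148, 260^16≡116, 260^32≡48, 260^64≡209
98 = 64 + 32 + 2, so 260^98 ≡ 209·48·141 ≡ 387 (mod 419)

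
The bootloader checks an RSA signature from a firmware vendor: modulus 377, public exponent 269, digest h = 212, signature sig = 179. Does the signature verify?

verifies

sig^269 mod 377 = 212
Since 212 equals the digest 212, verification succeeds.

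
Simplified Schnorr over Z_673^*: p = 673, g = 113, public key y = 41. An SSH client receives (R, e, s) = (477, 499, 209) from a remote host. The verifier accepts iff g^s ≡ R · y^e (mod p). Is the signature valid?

g^s mod p:
Squares mod 673: 113^1≡113, 113^2≡655, 113^4≡324, 113^8≡661, 113^16≡144, 113^32≡546, 113^64≡650, 113^128≡529
209 = 128 + 64 + 16 + 1, so 113^209 ≡ 529·650·144·113 ≡ 370 (mod 673)
R · y^e mod p:
Squares mod 673: 41^1≡41, 41^2≡335, 41^4≡507, 41^8≡636, 41^16≡23, 41^32≡529, 41^64≡546, 41^128≡650, 41^256≡529
499 = 256 + 128 + 64 + 32 + 16 + 2 + 1, so 41^499 ≡ 529·650·546·529·23·335·41 ≡ 442 (mod 673)
477·442 = 210834 ≡ 185 (mod 673)
370 ≠ 185; the check fails.

invalid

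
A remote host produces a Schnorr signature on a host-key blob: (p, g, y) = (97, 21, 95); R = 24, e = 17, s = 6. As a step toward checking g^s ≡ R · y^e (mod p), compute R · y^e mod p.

95^17 mod 97 = 72
R · y^e ≡ 24·72 = 1728 ≡ 79 (mod 97)

79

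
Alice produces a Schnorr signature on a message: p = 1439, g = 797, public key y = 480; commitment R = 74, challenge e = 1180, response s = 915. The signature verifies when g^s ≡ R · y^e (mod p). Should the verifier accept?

accept

g^s mod p:
797^2 = 635209 ≡ 610
797^4 ≡ 610^2 = 372100 ≡ 838
797^8 ≡ 838^2 = 702244 ≡ 12
797^16 ≡ 12^2 = 144
797^32 ≡ 144^2 = 20736 ≡ 590
797^64 ≡ 590^2 = 348100 ≡ 1301
797^128 ≡ 1301^2 = 1692601 ≡ 337
797^256 ≡ 337^2 = 113569 ≡ 1327
797^512 ≡ 1327^2 = 1760929 ≡ 1032
915 = 512 + 256 + 128 + 16 + 2 + 1, so 797^915 ≡ 1032·1327·337·144·610·797 ≡ 409 (mod 1439)
R · y^e mod p:
480^2 = 230400 ≡ 160
480^4 ≡ 160^2 = 25600 ≡ 1137
480^8 ≡ 1137^2 = 1292769 ≡ 547
480^16 ≡ 547^2 = 299209 ≡ 1336
480^32 ≡ 1336^2 = 1784896 ≡ 536
480^64 ≡ 536^2 = 287296 ≡ 935
480^128 ≡ 935^2 = 874225 ≡ 752
480^256 ≡ 752^2 = 565504 ≡ 1416
480^512 ≡ 1416^2 = 2005056 ≡ 529
480^1024 ≡ 529^2 = 279841 ≡ 675
1180 = 1024 + 128 + 16 + 8 + 4, so 480^1180 ≡ 675·752·1336·547·1137 ≡ 375 (mod 1439)
74·375 = 27750 ≡ 409 (mod 1439)
409 ≡ 409 (mod 1439); signature holds.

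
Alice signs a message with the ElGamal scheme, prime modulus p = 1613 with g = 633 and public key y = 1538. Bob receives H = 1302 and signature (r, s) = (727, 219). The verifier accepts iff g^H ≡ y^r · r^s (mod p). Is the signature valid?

valid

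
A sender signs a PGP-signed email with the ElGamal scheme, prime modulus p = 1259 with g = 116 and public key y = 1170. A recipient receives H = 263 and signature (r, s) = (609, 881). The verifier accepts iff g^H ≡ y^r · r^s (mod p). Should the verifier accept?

accept

Left side g^H mod p:
Squares mod 1259: 116^1≡116, 116^2≡866, 116^4≡851, 116^8≡276, 116^16≡636, 116^32≡357, 116^64≡290, 116^128≡1006, 116^256≡1059
263 = 256 + 4 + 2 + 1, so 116^263 ≡ 1059·851·866·116 ≡ 349 (mod 1259)
Right side y^r · r^s mod p:
Squares mod 1259: 1170^1≡1170, 1170^2≡367, 1170^4≡1235, 1170^8≡576, 1170^16≡659, 1170^32≡1185, 1170^64≡440, 1170^128≡973, 1170^256≡1220, 1170^512≡262
609 = 512 + 64 + 32 + 1, so 1170^609 ≡ 262·440·1185·1170 ≡ 425 (mod 1259)
Squares mod 1259: 609^1≡609, 609^2≡735, 609^4≡114, 609^8≡406, 609^16≡1166, 609^32≡1095, 609^64≡457, 609^128≡1114, 609^256≡881, 609^512≡617
881 = 512 + 256 + 64 + 32 + 16 + 1, so 609^881 ≡ 617·881·457·1095·1166·609 ≡ 931 (mod 1259)
425·931 = 395675 ≡ 349 (mod 1259)
349 ≡ 349 (mod 1259), so the signature is genuine.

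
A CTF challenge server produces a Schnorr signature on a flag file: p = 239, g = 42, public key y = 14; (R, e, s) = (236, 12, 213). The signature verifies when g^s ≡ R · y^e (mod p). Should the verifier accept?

g^s mod p:
Squares mod 239: 42^1≡42, 42^2≡91, 42^4≡155, 42^8≡125, 42^16≡90, 42^32≡213, 42^64≡198, 42^128≡8
213 = 128 + 64 + 16 + 4 + 1, so 42^213 ≡ 8·198·90·155·42 ≡ 159 (mod 239)
R · y^e mod p:
Squares mod 239: 14^1≡14, 14^2≡196, 14^4≡176, 14^8≡145
12 = 8 + 4, so 14^12 ≡ 145·176 ≡ 186 (mod 239)
236·186 = 43896 ≡ 159 (mod 239)
159 ≡ 159 (mod 239); signature holds.

accept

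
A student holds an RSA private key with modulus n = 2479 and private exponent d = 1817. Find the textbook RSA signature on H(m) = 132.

Squares mod 2479: (H(m))^1≡132, (H(m))^2≡71, (H(m))^4≡83, (H(m))^8≡1931, (H(m))^16≡345, (H(m))^32≡33, (H(m))^64≡1089, (H(m))^128≡959, (H(m))^256≡2451, (H(m))^512≡784, (H(m))^1024≡2343
1817 = 1024 + 512 + 256 + 16 + 8 + 1, so (H(m))^1817 ≡ 2343·784·2451·345·1931·132 ≡ 1880 (mod 2479)

1880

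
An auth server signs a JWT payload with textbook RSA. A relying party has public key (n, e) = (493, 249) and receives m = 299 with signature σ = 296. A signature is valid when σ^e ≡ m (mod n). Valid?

yes

Squares mod 493: σ^1≡296, σ^2≡355, σ^4≡310, σ^8≡458, σ^16≡239, σ^32≡426, σ^64≡52, σ^128≡239
249 = 128 + 64 + 32 + 16 + 8 + 1, so σ^249 ≡ 239·52·426·239·458·296 ≡ 299 (mod 493)
σ^249 mod 493 = 299 matches m.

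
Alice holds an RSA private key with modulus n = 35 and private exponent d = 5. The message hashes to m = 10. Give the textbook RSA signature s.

5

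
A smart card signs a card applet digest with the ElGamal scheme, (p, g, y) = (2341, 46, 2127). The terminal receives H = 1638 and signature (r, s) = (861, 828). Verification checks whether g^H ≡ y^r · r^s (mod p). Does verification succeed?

Left side g^H mod p:
46^2 = 2116
46^4 ≡ 2116^2 = 4477456 ≡ 1464
46^8 ≡ 1464^2 = 2143296 ≡ 1281
46^16 ≡ 1281^2 = 1640961 ≡ 2261
46^32 ≡ 2261^2 = 5112121 ≡ 1718
46^64 ≡ 1718^2 = 2951524 ≡ 1864
46^128 ≡ 1864^2 = 3474496 ≡ 452
46^256 ≡ 452^2 = 204304 ≡ 637
46^512 ≡ 637^2 = 405769 ≡ 776
46^1024 ≡ 776^2 = 602176 ≡ 539
1638 = 1024 + 512 + 64 + 32 + 4 + 2, so 46^1638 ≡ 539·776·1864·1718·1464·2116 ≡ 2340 (mod 2341)
Right side y^r · r^s mod p:
2127^2 = 4524129 ≡ 1317
2127^4 ≡ 1317^2 = 1734489 ≡ 2149
2127^8 ≡ 2149^2 = 4618201 ≡ 1749
2127^16 ≡ 1749^2 = 3059001 ≡ 1655
2127^32 ≡ 1655^2 = 2739025 ≡ 55
2127^64 ≡ 55^2 = 3025 ≡ 684
2127^128 ≡ 684^2 = 467856 ≡ 1997
2127^256 ≡ 1997^2 = 3988009 ≡ 1286
2127^512 ≡ 1286^2 = 1653796 ≡ 1050
861 = 512 + 256 + 64 + 16 + 8 + 4 + 1, so 2127^861 ≡ 1050·1286·684·1655·1749·2149·2127 ≡ 1423 (mod 2341)
861^2 = 741321 ≡ 1565
861^4 ≡ 1565^2 = 2449225 ≡ 539
861^8 ≡ 539^2 = 290521 ≡ 237
861^16 ≡ 237^2 = 56169 ≡ 2326
861^32 ≡ 2326^2 = 5410276 ≡ 225
861^64 ≡ 225^2 = 50625 ≡ 1464
861^128 ≡ 1464^2 = 2143296 ≡ 1281
861^256 ≡ 1281^2 = 1640961 ≡ 2261
861^512 ≡ 2261^2 = 5112121 ≡ 1718
828 = 512 + 256 + 32 + 16 + 8 + 4, so 861^828 ≡ 1718·2261·225·2326·237·539 ≡ 1145 (mod 2341)
1423·1145 = 1629335 ≡ 2340 (mod 2341)
2340 ≡ 2340 (mod 2341), so the signature is genuine.

passes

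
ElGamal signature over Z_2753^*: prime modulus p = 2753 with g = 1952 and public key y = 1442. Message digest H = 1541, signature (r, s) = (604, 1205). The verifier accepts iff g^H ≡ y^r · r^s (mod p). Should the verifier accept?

accept

Left side g^H mod p:
1952^1541 mod 2753 = 2512
Right side y^r · r^s mod p:
1442^604 mod 2753 = 529
604^1205 mod 2753 = 1821
529·1821 = 963309 ≡ 2512 (mod 2753)
2512 ≡ 2512 (mod 2753), so the signature is genuine.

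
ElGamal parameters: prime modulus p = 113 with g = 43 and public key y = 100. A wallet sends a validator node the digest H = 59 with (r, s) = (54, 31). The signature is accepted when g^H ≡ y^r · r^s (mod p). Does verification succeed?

passes

Left side g^H mod p:
43^2 = 1849 ≡ 41
43^4 ≡ 41^2 = 1681 ≡ 99
43^8 ≡ 99^2 = 9801 ≡ 83
43^16 ≡ 83^2 = 6889 ≡ 109
43^32 ≡ 109^2 = 11881 ≡ 16
59 = 32 + 16 + 8 + 2 + 1, so 43^59 ≡ 16·109·83·41·43 ≡ 45 (mod 113)
Right side y^r · r^s mod p:
100^2 = 10000 ≡ 56
100^4 ≡ 56^2 = 3136 ≡ 85
100^8 ≡ 85^2 = 7225 ≡ 106
100^16 ≡ 106^2 = 11236 ≡ 49
100^32 ≡ 49^2 = 2401 ≡ 28
54 = 32 + 16 + 4 + 2, so 100^54 ≡ 28·49·85·56 ≡ 111 (mod 113)
54^2 = 2916 ≡ 91
54^4 ≡ 91^2 = 8281 ≡ 32
54^8 ≡ 32^2 = 1024 ≡ 7
54^16 ≡ 7^2 = 49
31 = 16 + 8 + 4 + 2 + 1, so 54^31 ≡ 49·7·32·91·54 ≡ 34 (mod 113)
111·34 = 3774 ≡ 45 (mod 113)
45 ≡ 45 (mod 113), so the signature is genuine.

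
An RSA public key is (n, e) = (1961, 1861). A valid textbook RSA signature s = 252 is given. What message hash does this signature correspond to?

891

s^2 ≡ 252^2 = 63504 ≡ 752
s^4 ≡ 752^2 = 565504 ≡ 736
s^8 ≡ 736^2 = 541696 ≡ 460
s^16 ≡ 460^2 = 211600 ≡ 1773
s^32 ≡ 1773^2 = 3143529 ≡ 46
s^64 ≡ 46^2 = 2116 ≡ 155
s^128 ≡ 155^2 = 24025 ≡ 493
s^256 ≡ 493^2 = 243049 ≡ 1846
s^512 ≡ 1846^2 = 3407716 ≡ 1459
s^1024 ≡ 1459^2 = 2128681 ≡ 996
1861 = 1024 + 512 + 256 + 64 + 4 + 1, so s^1861 ≡ 996·1459·1846·155·736·252 ≡ 891 (mod 1961)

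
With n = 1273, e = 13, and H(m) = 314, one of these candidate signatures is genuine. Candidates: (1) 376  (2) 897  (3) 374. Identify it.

Candidate 1: Squares mod 1273: 376^1≡376, 376^2≡73, 376^4≡237, 376^8≡157; 13 = 8 + 4 + 1, so 376^13 ≡ 157·237·376 ≡ 314 (mod 1273)
  → matches H(m) = 314
Candidate 2: Squares mod 1273: 897^1≡897, 897^2≡73, 897^4≡237, 897^8≡157; 13 = 8 + 4 + 1, so 897^13 ≡ 157·237·897 ≡ 959 (mod 1273)
Candidate 3: Squares mod 1273: 374^1≡374, 374^2≡1119, 374^4≡802, 374^8≡339; 13 = 8 + 4 + 1, so 374^13 ≡ 339·802·374 ≡ 224 (mod 1273)

1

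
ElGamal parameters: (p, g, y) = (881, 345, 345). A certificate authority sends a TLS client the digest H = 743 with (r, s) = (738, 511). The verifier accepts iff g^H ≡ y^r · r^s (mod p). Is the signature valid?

invalid

Left side g^H mod p:
345^2 = 119025 ≡ 90
345^4 ≡ 90^2 = 8100 ≡ 171
345^8 ≡ 171^2 = 29241 ≡ 168
345^16 ≡ 168^2 = 28224 ≡ 32
345^32 ≡ 32^2 = 1024 ≡ 143
345^64 ≡ 143^2 = 20449 ≡ 186
345^128 ≡ 186^2 = 34596 ≡ 237
345^256 ≡ 237^2 = 56169 ≡ 666
345^512 ≡ 666^2 = 443556 ≡ 413
743 = 512 + 128 + 64 + 32 + 4 + 2 + 1, so 345^743 ≡ 413·237·186·143·171·90·345 ≡ 468 (mod 881)
Right side y^r · r^s mod p:
345^2 = 119025 ≡ 90
345^4 ≡ 90^2 = 8100 ≡ 171
345^8 ≡ 171^2 = 29241 ≡ 168
345^16 ≡ 168^2 = 28224 ≡ 32
345^32 ≡ 32^2 = 1024 ≡ 143
345^64 ≡ 143^2 = 20449 ≡ 186
345^128 ≡ 186^2 = 34596 ≡ 237
345^256 ≡ 237^2 = 56169 ≡ 666
345^512 ≡ 666^2 = 443556 ≡ 413
738 = 512 + 128 + 64 + 32 + 2, so 345^738 ≡ 413·237·186·143·90 ≡ 536 (mod 881)
738^2 = 544644 ≡ 186
738^4 ≡ 186^2 = 34596 ≡ 237
738^8 ≡ 237^2 = 56169 ≡ 666
738^16 ≡ 666^2 = 443556 ≡ 413
738^32 ≡ 413^2 = 170569 ≡ 536
738^64 ≡ 536^2 = 287296 ≡ 90
738^128 ≡ 90^2 = 8100 ≡ 171
738^256 ≡ 171^2 = 29241 ≡ 168
511 = 256 + 128 + 64 + 32 + 16 + 8 + 4 + 2 + 1, so 738^511 ≡ 168·171·90·536·413·666·237·186·738 ≡ 468 (mod 881)
536·468 = 250848 ≡ 644 (mod 881)
468 ≠ 644, so verification fails.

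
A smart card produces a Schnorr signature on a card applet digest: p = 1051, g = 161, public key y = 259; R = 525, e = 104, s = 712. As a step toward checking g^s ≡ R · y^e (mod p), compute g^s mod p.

161^2 = 25921 ≡ 697
161^4 ≡ 697^2 = 485809 ≡ 247
161^8 ≡ 247^2 = 61009 ≡ 51
161^16 ≡ 51^2 = 2601 ≡ 499
161^32 ≡ 499^2 = 249001 ≡ 965
161^64 ≡ 965^2 = 931225 ≡ 39
161^128 ≡ 39^2 = 1521 ≡ 470
161^256 ≡ 470^2 = 220900 ≡ 190
161^512 ≡ 190^2 = 36100 ≡ 366
712 = 512 + 128 + 64 + 8, so 161^712 ≡ 366·470·39·51 ≡ 1036 (mod 1051)

1036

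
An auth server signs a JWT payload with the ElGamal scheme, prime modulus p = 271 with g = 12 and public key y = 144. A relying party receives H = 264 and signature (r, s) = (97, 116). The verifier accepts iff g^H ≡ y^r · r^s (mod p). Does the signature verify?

Left side g^H mod p:
12^264 mod 271 = 248
Right side y^r · r^s mod p:
144^97 mod 271 = 217
97^116 mod 271 = 14
217·14 = 3038 ≡ 57 (mod 271)
248 ≠ 57, so verification fails.

does not verify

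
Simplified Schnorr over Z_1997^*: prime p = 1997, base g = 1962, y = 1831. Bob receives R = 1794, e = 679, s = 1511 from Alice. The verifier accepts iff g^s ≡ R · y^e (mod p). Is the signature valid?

invalid

g^s mod p:
1962^1511 mod 1997 = 1883
R · y^e mod p:
1831^679 mod 1997 = 1121
1794·1121 = 2011074 ≡ 95 (mod 1997)
1883 ≠ 95; the check fails.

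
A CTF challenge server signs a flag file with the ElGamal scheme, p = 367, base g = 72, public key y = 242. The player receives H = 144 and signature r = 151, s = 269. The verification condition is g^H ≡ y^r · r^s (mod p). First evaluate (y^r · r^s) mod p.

242^2 = 58564 ≡ 211
242^4 ≡ 211^2 = 44521 ≡ 114
242^8 ≡ 114^2 = 12996 ≡ 151
242^16 ≡ 151^2 = 22801 ≡ 47
242^32 ≡ 47^2 = 2209 ≡ 7
242^64 ≡ 7^2 = 49
242^128 ≡ 49^2 = 2401 ≡ 199
151 = 128 + 16 + 4 + 2 + 1, so 242^151 ≡ 199·47·114·211·242 ≡ 105 (mod 367)
151^2 = 22801 ≡ 47
151^4 ≡ 47^2 = 2209 ≡ 7
151^8 ≡ 7^2 = 49
151^16 ≡ 49^2 = 2401 ≡ 199
151^32 ≡ 199^2 = 39601 ≡ 332
151^64 ≡ 332^2 = 110224 ≡ 124
151^128 ≡ 124^2 = 15376 ≡ 329
151^256 ≡ 329^2 = 108241 ≡ 343
269 = 256 + 8 + 4 + 1, so 151^269 ≡ 343·49·7·151 ≡ 364 (mod 367)
y^r · r^s ≡ 105·364 = 38220 ≡ 52 (mod 367)

52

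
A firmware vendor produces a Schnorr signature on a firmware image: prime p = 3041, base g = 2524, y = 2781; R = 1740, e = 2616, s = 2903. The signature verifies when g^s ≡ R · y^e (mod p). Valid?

yes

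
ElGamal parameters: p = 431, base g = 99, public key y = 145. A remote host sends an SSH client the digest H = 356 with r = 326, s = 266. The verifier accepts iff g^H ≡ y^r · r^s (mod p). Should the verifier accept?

Left side g^H mod p:
99^2 = 9801 ≡ 319
99^4 ≡ 319^2 = 101761 ≡ 45
99^8 ≡ 45^2 = 2025 ≡ 301
99^16 ≡ 301^2 = 90601 ≡ 91
99^32 ≡ 91^2 = 8281 ≡ 92
99^64 ≡ 92^2 = 8464 ≡ 275
99^128 ≡ 275^2 = 75625 ≡ 200
99^256 ≡ 200^2 = 40000 ≡ 348
356 = 256 + 64 + 32 + 4, so 99^356 ≡ 348·275·92·45 ≡ 388 (mod 431)
Right side y^r · r^s mod p:
145^2 = 21025 ≡ 337
145^4 ≡ 337^2 = 113569 ≡ 216
145^8 ≡ 216^2 = 46656 ≡ 108
145^16 ≡ 108^2 = 11664 ≡ 27
145^32 ≡ 27^2 = 729 ≡ 298
145^64 ≡ 298^2 = 88804 ≡ 18
145^128 ≡ 18^2 = 324
145^256 ≡ 324^2 = 104976 ≡ 243
326 = 256 + 64 + 4 + 2, so 145^326 ≡ 243·18·216·337 ≡ 9 (mod 431)
326^2 = 106276 ≡ 250
326^4 ≡ 250^2 = 62500 ≡ 5
326^8 ≡ 5^2 = 25
326^16 ≡ 25^2 = 625 ≡ 194
326^32 ≡ 194^2 = 37636 ≡ 139
326^64 ≡ 139^2 = 19321 ≡ 357
326^128 ≡ 357^2 = 127449 ≡ 304
326^256 ≡ 304^2 = 92416 ≡ 182
266 = 256 + 8 + 2, so 326^266 ≡ 182·25·250 ≡ 91 (mod 431)
9·91 = 819 ≡ 388 (mod 431)
388 ≡ 388 (mod 431), so the signature is genuine.

accept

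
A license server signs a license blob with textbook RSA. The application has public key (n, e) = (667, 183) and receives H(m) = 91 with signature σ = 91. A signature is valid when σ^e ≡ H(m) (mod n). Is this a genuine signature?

genuine

σ^2 ≡ 91^2 = 8281 ≡ 277
σ^4 ≡ 277^2 = 76729 ≡ 24
σ^8 ≡ 24^2 = 576
σ^16 ≡ 576^2 = 331776 ≡ 277
σ^32 ≡ 277^2 = 76729 ≡ 24
σ^64 ≡ 24^2 = 576
σ^128 ≡ 576^2 = 331776 ≡ 277
183 = 128 + 32 + 16 + 4 + 2 + 1, so σ^183 ≡ 277·24·277·24·277·91 ≡ 91 (mod 667)
Since 91 equals the digest 91, verification succeeds.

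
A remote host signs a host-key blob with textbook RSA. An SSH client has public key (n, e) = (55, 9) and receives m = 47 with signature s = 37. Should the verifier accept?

Squares mod 55: s^1≡37, s^2≡49, s^4≡36, s^8≡31
9 = 8 + 1, so s^9 ≡ 31·37 ≡ 47 (mod 55)
s^9 mod 55 = 47 matches m.

accept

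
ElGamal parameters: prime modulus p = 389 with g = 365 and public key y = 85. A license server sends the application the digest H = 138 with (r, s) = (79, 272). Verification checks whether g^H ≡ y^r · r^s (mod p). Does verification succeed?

passes

Left side g^H mod p:
365^2 = 133225 ≡ 187
365^4 ≡ 187^2 = 34969 ≡ 348
365^8 ≡ 348^2 = 121104 ≡ 125
365^16 ≡ 125^2 = 15625 ≡ 65
365^32 ≡ 65^2 = 4225 ≡ 335
365^64 ≡ 335^2 = 112225 ≡ 193
365^128 ≡ 193^2 = 37249 ≡ 294
138 = 128 + 8 + 2, so 365^138 ≡ 294·125·187 ≡ 176 (mod 389)
Right side y^r · r^s mod p:
85^2 = 7225 ≡ 223
85^4 ≡ 223^2 = 49729 ≡ 326
85^8 ≡ 326^2 = 106276 ≡ 79
85^16 ≡ 79^2 = 6241 ≡ 17
85^32 ≡ 17^2 = 289
85^64 ≡ 289^2 = 83521 ≡ 275
79 = 64 + 8 + 4 + 2 + 1, so 85^79 ≡ 275·79·326·223·85 ≡ 55 (mod 389)
79^2 = 6241 ≡ 17
79^4 ≡ 17^2 = 289
79^8 ≡ 289^2 = 83521 ≡ 275
79^16 ≡ 275^2 = 75625 ≡ 159
79^32 ≡ 159^2 = 25281 ≡ 385
79^64 ≡ 385^2 = 148225 ≡ 16
79^128 ≡ 16^2 = 256
79^256 ≡ 256^2 = 65536 ≡ 184
272 = 256 + 16, so 79^272 ≡ 184·159 ≡ 81 (mod 389)
55·81 = 4455 ≡ 176 (mod 389)
176 ≡ 176 (mod 389), so the signature is genuine.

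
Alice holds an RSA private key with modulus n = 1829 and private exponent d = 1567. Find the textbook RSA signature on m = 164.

754

m^2 ≡ 164^2 = 26896 ≡ 1290
m^4 ≡ 1290^2 = 1664100 ≡ 1539
m^8 ≡ 1539^2 = 2368521 ≡ 1795
m^16 ≡ 1795^2 = 3222025 ≡ 1156
m^32 ≡ 1156^2 = 1336336 ≡ 1166
m^64 ≡ 1166^2 = 1359556 ≡ 609
m^128 ≡ 609^2 = 370881 ≡ 1423
m^256 ≡ 1423^2 = 2024929 ≡ 226
m^512 ≡ 226^2 = 51076 ≡ 1693
m^1024 ≡ 1693^2 = 2866249 ≡ 206
1567 = 1024 + 512 + 16 + 8 + 4 + 2 + 1, so m^1567 ≡ 206·1693·1156·1795·1539·1290·164 ≡ 754 (mod 1829)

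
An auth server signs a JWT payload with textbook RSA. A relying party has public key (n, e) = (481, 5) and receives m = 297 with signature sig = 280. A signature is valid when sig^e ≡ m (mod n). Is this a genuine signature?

sig^2 ≡ 280^2 = 78400 ≡ 478
sig^4 ≡ 478^2 = 228484 ≡ 9
5 = 4 + 1, so sig^5 ≡ 9·280 ≡ 115 (mod 481)
sig^5 mod 481 = 115, but m = 297.

forged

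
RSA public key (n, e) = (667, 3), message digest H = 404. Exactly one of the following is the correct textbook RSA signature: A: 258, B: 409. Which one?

Candidate A: Squares mod 667: 258^1≡258, 258^2≡531; 3 = 2 + 1, so 258^3 ≡ 531·258 ≡ 263 (mod 667)
Candidate B: Squares mod 667: 409^1≡409, 409^2≡531; 3 = 2 + 1, so 409^3 ≡ 531·409 ≡ 404 (mod 667)
  → matches H = 404

B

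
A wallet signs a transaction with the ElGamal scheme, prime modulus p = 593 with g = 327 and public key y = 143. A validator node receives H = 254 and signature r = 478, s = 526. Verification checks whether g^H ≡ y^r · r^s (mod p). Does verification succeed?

Left side g^H mod p:
327^254 mod 593 = 53
Right side y^r · r^s mod p:
143^478 mod 593 = 168
478^526 mod 593 = 378
168·378 = 63504 ≡ 53 (mod 593)
53 ≡ 53 (mod 593), so the signature is genuine.

passes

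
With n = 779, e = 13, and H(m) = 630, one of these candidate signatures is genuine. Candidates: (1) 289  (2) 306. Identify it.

2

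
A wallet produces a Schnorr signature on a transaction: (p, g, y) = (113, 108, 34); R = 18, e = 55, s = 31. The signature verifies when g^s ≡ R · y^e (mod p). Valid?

yes

g^s mod p:
Squares mod 113: 108^1≡108, 108^2≡25, 108^4≡60, 108^8≡97, 108^16≡30
31 = 16 + 8 + 4 + 2 + 1, so 108^31 ≡ 30·97·60·25·108 ≡ 46 (mod 113)
R · y^e mod p:
Squares mod 113: 34^1≡34, 34^2≡26, 34^4≡111, 34^8≡4, 34^16≡16, 34^32≡30
55 = 32 + 16 + 4 + 2 + 1, so 34^55 ≡ 30·16·111·26·34 ≡ 103 (mod 113)
18·103 = 1854 ≡ 46 (mod 113)
46 ≡ 46 (mod 113); signature holds.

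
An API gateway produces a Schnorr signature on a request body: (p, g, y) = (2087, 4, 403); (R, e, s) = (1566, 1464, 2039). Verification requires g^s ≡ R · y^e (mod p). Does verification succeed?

passes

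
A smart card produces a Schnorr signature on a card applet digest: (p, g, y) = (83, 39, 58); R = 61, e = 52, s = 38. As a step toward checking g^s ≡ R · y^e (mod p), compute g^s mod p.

39^2 = 1521 ≡ 27
39^4 ≡ 27^2 = 729 ≡ 65
39^8 ≡ 65^2 = 4225 ≡ 75
39^16 ≡ 75^2 = 5625 ≡ 64
39^32 ≡ 64^2 = 4096 ≡ 29
38 = 32 + 4 + 2, so 39^38 ≡ 29·65·27 ≡ 16 (mod 83)

16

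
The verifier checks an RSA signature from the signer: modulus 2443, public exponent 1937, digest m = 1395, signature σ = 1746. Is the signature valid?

σ^2 ≡ 1746^2 = 3048516 ≡ 2095
σ^4 ≡ 2095^2 = 4389025 ≡ 1397
σ^8 ≡ 1397^2 = 1951609 ≡ 2095
σ^16 ≡ 2095^2 = 4389025 ≡ 1397
σ^32 ≡ 1397^2 = 1951609 ≡ 2095
σ^64 ≡ 2095^2 = 4389025 ≡ 1397
σ^128 ≡ 1397^2 = 1951609 ≡ 2095
σ^256 ≡ 2095^2 = 4389025 ≡ 1397
σ^512 ≡ 1397^2 = 1951609 ≡ 2095
σ^1024 ≡ 2095^2 = 4389025 ≡ 1397
1937 = 1024 + 512 + 256 + 128 + 16 + 1, so σ^1937 ≡ 1397·2095·1397·2095·1397·1746 ≡ 1048 (mod 2443)
The recovered value 1048 does not match the digest 1395.

invalid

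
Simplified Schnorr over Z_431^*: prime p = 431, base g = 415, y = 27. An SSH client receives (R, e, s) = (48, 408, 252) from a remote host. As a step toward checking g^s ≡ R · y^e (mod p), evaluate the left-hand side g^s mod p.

192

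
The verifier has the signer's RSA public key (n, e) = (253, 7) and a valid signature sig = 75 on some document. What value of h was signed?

26

Squares mod 253: sig^1≡75, sig^2≡59, sig^4≡192
7 = 4 + 2 + 1, so sig^7 ≡ 192·59·75 ≡ 26 (mod 253)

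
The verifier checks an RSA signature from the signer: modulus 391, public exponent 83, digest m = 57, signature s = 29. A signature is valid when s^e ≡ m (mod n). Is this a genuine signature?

forged

Squares mod 391: s^1≡29, s^2≡59, s^4≡353, s^8≡271, s^16≡324, s^32≡188, s^64≡154
83 = 64 + 16 + 2 + 1, so s^83 ≡ 154·324·59·29 ≡ 334 (mod 391)
The recovered value 334 does not match the digest 57.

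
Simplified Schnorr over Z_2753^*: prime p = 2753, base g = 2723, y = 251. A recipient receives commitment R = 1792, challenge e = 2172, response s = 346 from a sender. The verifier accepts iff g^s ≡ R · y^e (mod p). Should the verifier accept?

g^s mod p:
2723^2 = 7414729 ≡ 900
2723^4 ≡ 900^2 = 810000 ≡ 618
2723^8 ≡ 618^2 = 381924 ≡ 2010
2723^16 ≡ 2010^2 = 4040100 ≡ 1449
2723^32 ≡ 1449^2 = 2099601 ≡ 1815
2723^64 ≡ 1815^2 = 3294225 ≡ 1637
2723^128 ≡ 1637^2 = 2679769 ≡ 1100
2723^256 ≡ 1100^2 = 1210000 ≡ 1433
346 = 256 + 64 + 16 + 8 + 2, so 2723^346 ≡ 1433·1637·1449·2010·900 ≡ 1573 (mod 2753)
R · y^e mod p:
251^2 = 63001 ≡ 2435
251^4 ≡ 2435^2 = 5929225 ≡ 2016
251^8 ≡ 2016^2 = 4064256 ≡ 828
251^16 ≡ 828^2 = 685584 ≡ 87
251^32 ≡ 87^2 = 7569 ≡ 2063
251^64 ≡ 2063^2 = 4255969 ≡ 2584
251^128 ≡ 2584^2 = 6677056 ≡ 1031
251^256 ≡ 1031^2 = 1062961 ≡ 303
251^512 ≡ 303^2 = 91809 ≡ 960
251^1024 ≡ 960^2 = 921600 ≡ 2098
251^2048 ≡ 2098^2 = 4401604 ≡ 2310
2172 = 2048 + 64 + 32 + 16 + 8 + 4, so 251^2172 ≡ 2310·2584·2063·87·828·2016 ≡ 1124 (mod 2753)
1792·1124 = 2014208 ≡ 1765 (mod 2753)
1573 ≠ 1765; the check fails.

reject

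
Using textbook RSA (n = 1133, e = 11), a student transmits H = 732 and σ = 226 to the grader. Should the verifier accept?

accept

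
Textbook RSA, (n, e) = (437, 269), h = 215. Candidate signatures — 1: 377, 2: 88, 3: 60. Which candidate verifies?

Candidate 1: Squares mod 437: 377^1≡377, 377^2≡104, 377^4≡328, 377^8≡82, 377^16≡169, 377^32≡156, 377^64≡301, 377^128≡142, 377^256≡62; 269 = 256 + 8 + 4 + 1, so 377^269 ≡ 62·82·328·377 ≡ 215 (mod 437)
  → matches h = 215
Candidate 2: Squares mod 437: 88^1≡88, 88^2≡315, 88^4≡26, 88^8≡239, 88^16≡311, 88^32≡144, 88^64≡197, 88^128≡353, 88^256≡64; 269 = 256 + 8 + 4 + 1, so 88^269 ≡ 64·239·26·88 ≡ 103 (mod 437)
Candidate 3: Squares mod 437: 60^1≡60, 60^2≡104, 60^4≡328, 60^8≡82, 60^16≡169, 60^32≡156, 60^64≡301, 60^128≡142, 60^256≡62; 269 = 256 + 8 + 4 + 1, so 60^269 ≡ 62·82·328·60 ≡ 222 (mod 437)

1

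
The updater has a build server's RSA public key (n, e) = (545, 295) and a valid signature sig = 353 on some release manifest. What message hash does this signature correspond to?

332

Squares mod 545: sig^1≡353, sig^2≡349, sig^4≡266, sig^8≡451, sig^16≡116, sig^32≡376, sig^64≡221, sig^128≡336, sig^256≡81
295 = 256 + 32 + 4 + 2 + 1, so sig^295 ≡ 81·376·266·349·353 ≡ 332 (mod 545)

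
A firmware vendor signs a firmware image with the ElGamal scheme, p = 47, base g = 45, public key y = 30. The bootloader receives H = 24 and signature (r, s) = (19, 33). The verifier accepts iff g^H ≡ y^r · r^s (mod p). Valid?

Left side g^H mod p:
45^2 = 2025 ≡ 4
45^4 ≡ 4^2 = 16
45^8 ≡ 16^2 = 256 ≡ 21
45^16 ≡ 21^2 = 441 ≡ 18
24 = 16 + 8, so 45^24 ≡ 18·21 ≡ 2 (mod 47)
Right side y^r · r^s mod p:
30^2 = 900 ≡ 7
30^4 ≡ 7^2 = 49 ≡ 2
30^8 ≡ 2^2 = 4
30^16 ≡ 4^2 = 16
19 = 16 + 2 + 1, so 30^19 ≡ 16·7·30 ≡ 23 (mod 47)
19^2 = 361 ≡ 32
19^4 ≡ 32^2 = 1024 ≡ 37
19^8 ≡ 37^2 = 1369 ≡ 6
19^16 ≡ 6^2 = 36
19^32 ≡ 36^2 = 1296 ≡ 27
33 = 32 + 1, so 19^33 ≡ 27·19 ≡ 43 (mod 47)
23·43 = 989 ≡ 2 (mod 47)
2 ≡ 2 (mod 47), so the signature is genuine.

yes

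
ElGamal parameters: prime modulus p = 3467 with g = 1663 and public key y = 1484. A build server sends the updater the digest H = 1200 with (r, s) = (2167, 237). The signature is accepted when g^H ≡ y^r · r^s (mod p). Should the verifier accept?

reject

Left side g^H mod p:
1663^2 = 2765569 ≡ 2370
1663^4 ≡ 2370^2 = 5616900 ≡ 360
1663^8 ≡ 360^2 = 129600 ≡ 1321
1663^16 ≡ 1321^2 = 1745041 ≡ 1140
1663^32 ≡ 1140^2 = 1299600 ≡ 2942
1663^64 ≡ 2942^2 = 8655364 ≡ 1732
1663^128 ≡ 1732^2 = 2999824 ≡ 869
1663^256 ≡ 869^2 = 755161 ≡ 2822
1663^512 ≡ 2822^2 = 7963684 ≡ 3452
1663^1024 ≡ 3452^2 = 11916304 ≡ 225
1200 = 1024 + 128 + 32 + 16, so 1663^1200 ≡ 225·869·2942·1140 ≡ 906 (mod 3467)
Right side y^r · r^s mod p:
1484^2 = 2202256 ≡ 711
1484^4 ≡ 711^2 = 505521 ≡ 2806
1484^8 ≡ 2806^2 = 7873636 ≡ 79
1484^16 ≡ 79^2 = 6241 ≡ 2774
1484^32 ≡ 2774^2 = 7695076 ≡ 1803
1484^64 ≡ 1803^2 = 3250809 ≡ 2230
1484^128 ≡ 2230^2 = 4972900 ≡ 1222
1484^256 ≡ 1222^2 = 1493284 ≡ 2474
1484^512 ≡ 2474^2 = 6120676 ≡ 1421
1484^1024 ≡ 1421^2 = 2019241 ≡ 1447
1484^2048 ≡ 1447^2 = 2093809 ≡ 3208
2167 = 2048 + 64 + 32 + 16 + 4 + 2 + 1, so 1484^2167 ≡ 3208·2230·1803·2774·2806·711·1484 ≡ 709 (mod 3467)
2167^2 = 4695889 ≡ 1571
2167^4 ≡ 1571^2 = 2468041 ≡ 3004
2167^8 ≡ 3004^2 = 9024016 ≡ 2882
2167^16 ≡ 2882^2 = 8305924 ≡ 2459
2167^32 ≡ 2459^2 = 6046681 ≡ 233
2167^64 ≡ 233^2 = 54289 ≡ 2284
2167^128 ≡ 2284^2 = 5216656 ≡ 2288
237 = 128 + 64 + 32 + 8 + 4 + 1, so 2167^237 ≡ 2288·2284·233·2882·3004·2167 ≡ 2206 (mod 3467)
709·2206 = 1564054 ≡ 437 (mod 3467)
906 ≠ 437, so verification fails.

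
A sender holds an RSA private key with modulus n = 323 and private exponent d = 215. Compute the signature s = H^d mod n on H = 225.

234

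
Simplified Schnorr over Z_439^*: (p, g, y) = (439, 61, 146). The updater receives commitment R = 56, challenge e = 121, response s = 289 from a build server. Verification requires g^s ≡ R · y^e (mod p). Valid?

g^s mod p:
61^2 = 3721 ≡ 209
61^4 ≡ 209^2 = 43681 ≡ 220
61^8 ≡ 220^2 = 48400 ≡ 110
61^16 ≡ 110^2 = 12100 ≡ 247
61^32 ≡ 247^2 = 61009 ≡ 427
61^64 ≡ 427^2 = 182329 ≡ 144
61^128 ≡ 144^2 = 20736 ≡ 103
61^256 ≡ 103^2 = 10609 ≡ 73
289 = 256 + 32 + 1, so 61^289 ≡ 73·427·61 ≡ 122 (mod 439)
R · y^e mod p:
146^2 = 21316 ≡ 244
146^4 ≡ 244^2 = 59536 ≡ 271
146^8 ≡ 271^2 = 73441 ≡ 128
146^16 ≡ 128^2 = 16384 ≡ 141
146^32 ≡ 141^2 = 19881 ≡ 126
146^64 ≡ 126^2 = 15876 ≡ 72
121 = 64 + 32 + 16 + 8 + 1, so 146^121 ≡ 72·126·141·128·146 ≡ 206 (mod 439)
56·206 = 11536 ≡ 122 (mod 439)
122 ≡ 122 (mod 439); signature holds.

yes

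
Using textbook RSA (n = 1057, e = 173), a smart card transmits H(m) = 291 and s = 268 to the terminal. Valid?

Squares mod 1057: s^1≡268, s^2≡1005, s^4≡590, s^8≡347, s^16≡968, s^32≡522, s^64≡835, s^128≡662
173 = 128 + 32 + 8 + 4 + 1, so s^173 ≡ 662·522·347·590·268 ≡ 291 (mod 1057)
s^173 mod 1057 = 291 matches H(m).

yes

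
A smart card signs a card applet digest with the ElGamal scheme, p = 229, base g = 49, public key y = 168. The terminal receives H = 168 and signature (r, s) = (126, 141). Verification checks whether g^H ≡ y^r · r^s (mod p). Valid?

no

Left side g^H mod p:
49^2 = 2401 ≡ 111
49^4 ≡ 111^2 = 12321 ≡ 184
49^8 ≡ 184^2 = 33856 ≡ 193
49^16 ≡ 193^2 = 37249 ≡ 151
49^32 ≡ 151^2 = 22801 ≡ 130
49^64 ≡ 130^2 = 16900 ≡ 183
49^128 ≡ 183^2 = 33489 ≡ 55
168 = 128 + 32 + 8, so 49^168 ≡ 55·130·193 ≡ 225 (mod 229)
Right side y^r · r^s mod p:
168^2 = 28224 ≡ 57
168^4 ≡ 57^2 = 3249 ≡ 43
168^8 ≡ 43^2 = 1849 ≡ 17
168^16 ≡ 17^2 = 289 ≡ 60
168^32 ≡ 60^2 = 3600 ≡ 165
168^64 ≡ 165^2 = 27225 ≡ 203
126 = 64 + 32 + 16 + 8 + 4 + 2, so 168^126 ≡ 203·165·60·17·43·57 ≡ 44 (mod 229)
126^2 = 15876 ≡ 75
126^4 ≡ 75^2 = 5625 ≡ 129
126^8 ≡ 129^2 = 16641 ≡ 153
126^16 ≡ 153^2 = 23409 ≡ 51
126^32 ≡ 51^2 = 2601 ≡ 82
126^64 ≡ 82^2 = 6724 ≡ 83
126^128 ≡ 83^2 = 6889 ≡ 19
141 = 128 + 8 + 4 + 1, so 126^141 ≡ 19·153·129·126 ≡ 121 (mod 229)
44·121 = 5324 ≡ 57 (mod 229)
225 ≠ 57, so verification fails.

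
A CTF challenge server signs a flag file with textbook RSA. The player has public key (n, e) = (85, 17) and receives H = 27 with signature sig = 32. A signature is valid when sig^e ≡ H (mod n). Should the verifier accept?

reject

sig^2 ≡ 32^2 = 1024 ≡ 4
sig^4 ≡ 4^2 = 16
sig^8 ≡ 16^2 = 256 ≡ 1
sig^16 ≡ 1^2 = 1
17 = 16 + 1, so sig^17 ≡ 1·32 ≡ 32 (mod 85)
32 ≠ 27, so verification fails.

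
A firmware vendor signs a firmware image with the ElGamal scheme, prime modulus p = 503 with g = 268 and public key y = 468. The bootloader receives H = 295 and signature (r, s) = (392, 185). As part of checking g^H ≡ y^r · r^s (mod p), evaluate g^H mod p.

Squares mod 503: 268^1≡268, 268^2≡398, 268^4≡462, 268^8≡172, 268^16≡410, 268^32≡98, 268^64≡47, 268^128≡197, 268^256≡78
295 = 256 + 32 + 4 + 2 + 1, so 268^295 ≡ 78·98·462·398·268 ≡ 26 (mod 503)

26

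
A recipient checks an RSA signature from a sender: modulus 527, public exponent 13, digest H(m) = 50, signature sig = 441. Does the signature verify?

sig^13 mod 527 = 50
sig^13 mod 527 = 50 matches H(m).

verifies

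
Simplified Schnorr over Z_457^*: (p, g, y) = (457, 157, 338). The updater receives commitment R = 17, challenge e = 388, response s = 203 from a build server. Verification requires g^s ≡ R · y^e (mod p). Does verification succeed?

g^s mod p:
157^2 = 24649 ≡ 428
157^4 ≡ 428^2 = 183184 ≡ 384
157^8 ≡ 384^2 = 147456 ≡ 302
157^16 ≡ 302^2 = 91204 ≡ 261
157^32 ≡ 261^2 = 68121 ≡ 28
157^64 ≡ 28^2 = 784 ≡ 327
157^128 ≡ 327^2 = 106929 ≡ 448
203 = 128 + 64 + 8 + 2 + 1, so 157^203 ≡ 448·327·302·428·157 ≡ 429 (mod 457)
R · y^e mod p:
338^2 = 114244 ≡ 451
338^4 ≡ 451^2 = 203401 ≡ 36
338^8 ≡ 36^2 = 1296 ≡ 382
338^16 ≡ 382^2 = 145924 ≡ 141
338^32 ≡ 141^2 = 19881 ≡ 230
338^64 ≡ 230^2 = 52900 ≡ 345
338^128 ≡ 345^2 = 119025 ≡ 205
338^256 ≡ 205^2 = 42025 ≡ 438
388 = 256 + 128 + 4, so 338^388 ≡ 438·205·36 ≡ 79 (mod 457)
17·79 = 1343 ≡ 429 (mod 457)
429 ≡ 429 (mod 457); signature holds.

passes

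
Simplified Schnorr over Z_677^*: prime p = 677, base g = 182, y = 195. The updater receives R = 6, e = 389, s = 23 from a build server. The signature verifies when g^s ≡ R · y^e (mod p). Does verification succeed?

passes

g^s mod p:
Squares mod 677: 182^1≡182, 182^2≡628, 182^4≡370, 182^8≡146, 182^16≡329
23 = 16 + 4 + 2 + 1, so 182^23 ≡ 329·370·628·182 ≡ 316 (mod 677)
R · y^e mod p:
Squares mod 677: 195^1≡195, 195^2≡113, 195^4≡583, 195^8≡35, 195^16≡548, 195^32≡393, 195^64≡93, 195^128≡525, 195^256≡86
389 = 256 + 128 + 4 + 1, so 195^389 ≡ 86·525·583·195 ≡ 504 (mod 677)
6·504 = 3024 ≡ 316 (mod 677)
316 ≡ 316 (mod 677); signature holds.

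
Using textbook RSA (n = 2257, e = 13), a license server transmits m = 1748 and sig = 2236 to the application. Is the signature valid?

sig^2 ≡ 2236^2 = 4999696 ≡ 441
sig^4 ≡ 441^2 = 194481 ≡ 379
sig^8 ≡ 379^2 = 143641 ≡ 1450
13 = 8 + 4 + 1, so sig^13 ≡ 1450·379·2236 ≡ 1748 (mod 2257)
Since 1748 equals the digest 1748, verification succeeds.

valid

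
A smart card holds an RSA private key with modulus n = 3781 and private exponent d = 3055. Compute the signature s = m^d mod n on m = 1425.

m^2 ≡ 1425^2 = 2030625 ≡ 228
m^4 ≡ 228^2 = 51984 ≡ 2831
m^8 ≡ 2831^2 = 8014561 ≡ 2622
m^16 ≡ 2622^2 = 6874884 ≡ 1026
m^32 ≡ 1026^2 = 1052676 ≡ 1558
m^64 ≡ 1558^2 = 2427364 ≡ 3743
m^128 ≡ 3743^2 = 14010049 ≡ 1444
m^256 ≡ 1444^2 = 2085136 ≡ 1805
m^512 ≡ 1805^2 = 3258025 ≡ 2584
m^1024 ≡ 2584^2 = 6677056 ≡ 3591
m^2048 ≡ 3591^2 = 12895281 ≡ 2071
3055 = 2048 + 512 + 256 + 128 + 64 + 32 + 8 + 4 + 2 + 1, so m^3055 ≡ 2071·2584·1805·1444·3743·1558·2622·2831·228·1425 ≡ 1349 (mod 3781)

1349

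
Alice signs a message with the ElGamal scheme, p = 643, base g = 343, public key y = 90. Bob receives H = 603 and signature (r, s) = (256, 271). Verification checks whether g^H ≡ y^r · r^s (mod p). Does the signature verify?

does not verify

Left side g^H mod p:
Squares mod 643: 343^1≡343, 343^2≡623, 343^4≡400, 343^8≡536, 343^16≡518, 343^32≡193, 343^64≡598, 343^128≡96, 343^256≡214, 343^512≡143
603 = 512 + 64 + 16 + 8 + 2 + 1, so 343^603 ≡ 143·598·518·536·623·343 ≡ 4 (mod 643)
Right side y^r · r^s mod p:
Squares mod 643: 90^1≡90, 90^2≡384, 90^4≡209, 90^8≡600, 90^16≡563, 90^32≡613, 90^64≡257, 90^128≡463, 90^256≡250
90^256 ≡ 250 (mod 643)
Squares mod 643: 256^1≡256, 256^2≡593, 256^4≡571, 256^8≡40, 256^16≡314, 256^32≡217, 256^64≡150, 256^128≡638, 256^256≡25
271 = 256 + 8 + 4 + 2 + 1, so 256^271 ≡ 25·40·571·593·256 ≡ 317 (mod 643)
250·317 = 79250 ≡ 161 (mod 643)
4 ≠ 161, so verification fails.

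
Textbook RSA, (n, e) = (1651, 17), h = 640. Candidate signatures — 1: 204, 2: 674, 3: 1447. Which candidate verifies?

Candidate 1: Squares mod 1651: 204^1≡204, 204^2≡341, 204^4≡711, 204^8≡315, 204^16≡165; 17 = 16 + 1, so 204^17 ≡ 165·204 ≡ 640 (mod 1651)
  → matches h = 640
Candidate 2: Squares mod 1651: 674^1≡674, 674^2≡251, 674^4≡263, 674^8≡1478, 674^16≡211; 17 = 16 + 1, so 674^17 ≡ 211·674 ≡ 228 (mod 1651)
Candidate 3: Squares mod 1651: 1447^1≡1447, 1447^2≡341, 1447^4≡711, 1447^8≡315, 1447^16≡165; 17 = 16 + 1, so 1447^17 ≡ 165·1447 ≡ 1011 (mod 1651)

1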